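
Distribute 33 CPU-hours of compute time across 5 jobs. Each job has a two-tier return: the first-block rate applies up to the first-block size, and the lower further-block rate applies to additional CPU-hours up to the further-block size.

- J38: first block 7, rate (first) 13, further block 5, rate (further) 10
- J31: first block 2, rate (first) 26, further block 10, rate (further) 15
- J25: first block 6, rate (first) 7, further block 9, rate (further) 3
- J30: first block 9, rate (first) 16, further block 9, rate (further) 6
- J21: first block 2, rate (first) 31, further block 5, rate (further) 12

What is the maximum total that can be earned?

Order all 10 blocks by rate: J21/tier1 31 > J31/tier1 26 > J30/tier1 16 > J31/tier2 15 > J38/tier1 13 > J21/tier2 12 > J38/tier2 10 > J25/tier1 7 > J30/tier2 6 > J25/tier2 3.
Fill J21 tier1 block (2 at 31) ; 31 left.
J31 tier1 at 26: fill all 2 ; 29 left.
Fill J30 tier1 block (9 at 16) ; 20 left.
J31/tier2 (15): +10 ; 10 left.
Fill J38 tier1 block (7 at 13) ; 3 left.
J21 tier2 at 12: only 3 left, fill 3.
Total = 31×2 + 26×2 + 16×9 + 15×10 + 13×7 + 12×3 = 535.

535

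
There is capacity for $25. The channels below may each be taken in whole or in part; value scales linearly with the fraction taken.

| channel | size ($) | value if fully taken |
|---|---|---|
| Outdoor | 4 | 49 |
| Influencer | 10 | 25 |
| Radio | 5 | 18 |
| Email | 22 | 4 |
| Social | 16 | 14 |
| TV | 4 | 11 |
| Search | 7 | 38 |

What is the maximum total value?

128.5

Best value per unit of size first: Outdoor 49/4≈12.2, Search 38/7≈5.43, Radio 18/5≈3.6, TV 11/4≈2.75, Influencer 25/10≈2.5, Social 14/16≈0.875, Email 4/22≈0.182.
Outdoor: take in full, 4 $ for value 49 — 21 left.
Take all of Search (7 $, value 38) — 14 $ left.
Radio: take in full, 5 $ for value 18 — 9 left.
Take all of TV (4 $, value 11) — 5 $ left.
5 $ left: a 5/10 share of Influencer gives 25×5/10 = 12.5.
Total value = 128.5.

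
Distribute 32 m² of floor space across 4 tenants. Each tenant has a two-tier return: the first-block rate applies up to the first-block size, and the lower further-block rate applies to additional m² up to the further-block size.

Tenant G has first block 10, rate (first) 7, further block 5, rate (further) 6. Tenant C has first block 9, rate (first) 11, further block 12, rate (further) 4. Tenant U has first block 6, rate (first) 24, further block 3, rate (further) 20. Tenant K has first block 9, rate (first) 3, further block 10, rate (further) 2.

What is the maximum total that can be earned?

397

Order all 8 blocks by rate: Tenant U/T1 24 > Tenant U/T2 20 > Tenant C/T1 11 > Tenant G/T1 7 > Tenant G/T2 6 > Tenant C/T2 4 > Tenant K/T1 3 > Tenant K/T2 2.
Tenant U T1 at 24: fill all 6 ; 26 left.
Tenant U T2 at 20: fill all 3 ; 23 left.
Tenant C/T1 (11): +9 ; 14 left.
Tenant G T1 at 7: fill all 10 ; 4 left.
4 remain; put them into Tenant G T2 at 6.
Total = 24×6 + 20×3 + 11×9 + 7×10 + 6×4 = 397.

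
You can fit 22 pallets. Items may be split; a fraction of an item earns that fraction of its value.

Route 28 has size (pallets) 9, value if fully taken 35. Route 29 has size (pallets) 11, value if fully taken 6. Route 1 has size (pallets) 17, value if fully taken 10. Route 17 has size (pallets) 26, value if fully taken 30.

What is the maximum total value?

Rank by value-to-size ratio: Route 28 35/9≈3.89, Route 17 30/26≈1.15, Route 1 10/17≈0.588, Route 29 6/11≈0.545.
All 9 pallets of Route 28 fit (value 35) → 13 remain.
Only 13 pallets remain; take 13/26 of Route 17 for value 30×13/26 = 15.
Total value = 50.

50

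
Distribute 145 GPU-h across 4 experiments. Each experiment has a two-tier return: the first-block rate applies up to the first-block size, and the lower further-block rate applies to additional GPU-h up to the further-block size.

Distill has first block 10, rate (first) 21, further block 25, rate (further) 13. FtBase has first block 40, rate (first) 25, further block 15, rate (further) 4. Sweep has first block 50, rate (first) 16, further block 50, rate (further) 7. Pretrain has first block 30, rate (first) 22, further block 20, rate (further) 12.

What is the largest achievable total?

2865

Rank every tier by rate: FtBase/first 25 > Pretrain/first 22 > Distill/first 21 > Sweep/first 16 > Distill/second 13 > Pretrain/second 12 > Sweep/second 7 > FtBase/second 4.
FtBase first at 25: fill all 40 ; 105 left.
Pretrain/first (22): +30 ; 75 left.
Fill Distill first block (10 at 21) ; 65 left.
Sweep first at 16: fill all 50 ; 15 left.
Distill/second: +15 of 25 at 13; pool empty.
Total = 25×40 + 22×30 + 21×10 + 16×50 + 13×15 = 2865.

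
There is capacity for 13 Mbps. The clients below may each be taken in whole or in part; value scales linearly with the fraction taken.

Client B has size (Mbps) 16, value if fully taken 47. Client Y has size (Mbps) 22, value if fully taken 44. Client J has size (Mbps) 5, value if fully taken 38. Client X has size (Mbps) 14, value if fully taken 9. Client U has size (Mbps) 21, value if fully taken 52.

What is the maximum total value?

61.5

Rank by value-to-size ratio: Client J 38/5≈7.6, Client B 47/16≈2.94, Client U 52/21≈2.48, Client Y 44/22≈2, Client X 9/14≈0.643.
Client J: take in full, 5 Mbps for value 38 → 8 left.
Fill the last 8 Mbps with part of Client B: 8/16 of it earns 23.5.
Total value = 61.5.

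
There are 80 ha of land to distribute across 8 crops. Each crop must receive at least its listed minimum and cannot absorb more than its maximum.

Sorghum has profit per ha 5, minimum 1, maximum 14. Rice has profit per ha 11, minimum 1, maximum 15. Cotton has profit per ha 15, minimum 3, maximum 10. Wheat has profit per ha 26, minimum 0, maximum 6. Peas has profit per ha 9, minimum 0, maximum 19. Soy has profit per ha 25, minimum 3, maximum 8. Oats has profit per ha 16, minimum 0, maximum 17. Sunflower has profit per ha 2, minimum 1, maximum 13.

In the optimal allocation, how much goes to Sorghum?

4

Meeting every minimum uses 1+1+3+0+0+3+0+1 = 9 ha, leaving 71.
Rank by profit per ha: Wheat 26 > Soy 25 > Oats 16 > Cotton 15 > Rice 11 > Peas 9 > Sorghum 5 > Sunflower 2.
Give Wheat 6 more to hit its cap of 6 → 65 left.
Soy: +5 to 8 (cap) → 60 left.
Give Oats 17 more to hit its cap of 17 → 43 left.
Cotton takes 7 more to reach its cap of 10 → 36 left.
Give Rice 14 more to hit its cap of 15 → 22 left.
Peas takes 19 more to reach its cap of 19 → 3 left.
Only 3 left; Sorghum takes them to reach 4.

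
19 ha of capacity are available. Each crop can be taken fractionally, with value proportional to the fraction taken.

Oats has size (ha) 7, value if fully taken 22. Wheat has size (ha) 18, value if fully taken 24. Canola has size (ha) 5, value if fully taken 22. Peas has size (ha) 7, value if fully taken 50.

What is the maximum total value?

Best value per unit of size first: Peas 50/7≈7.14, Canola 22/5≈4.4, Oats 22/7≈3.14, Wheat 24/18≈1.33.
Take all of Peas (7 ha, value 50) ; 12 ha left.
Take all of Canola (5 ha, value 22) ; 7 ha left.
Take all of Oats (7 ha, value 22) ; 0 ha left.
Total value = 94.

94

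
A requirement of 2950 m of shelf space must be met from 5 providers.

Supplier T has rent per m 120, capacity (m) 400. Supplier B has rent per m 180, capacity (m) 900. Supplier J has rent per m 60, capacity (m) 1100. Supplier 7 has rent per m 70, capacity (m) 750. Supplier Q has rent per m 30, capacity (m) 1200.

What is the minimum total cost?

Fill from the cheapest provider first.
Supplier Q (30): use full 1200 → 1750 m to go.
Take 1100 from Supplier J at 60 → need 650 more.
Supplier 7 (70): take the remaining 650 → done.
Supplier T, Supplier B: unused.
Cost = 1200×30 + 1100×60 + 650×70 = 147500.

147500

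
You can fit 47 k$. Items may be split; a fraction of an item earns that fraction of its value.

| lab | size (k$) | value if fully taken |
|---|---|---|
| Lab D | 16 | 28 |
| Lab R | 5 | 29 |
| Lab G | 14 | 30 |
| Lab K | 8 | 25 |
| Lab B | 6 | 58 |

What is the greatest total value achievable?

Sort by value density: Lab B 58/6≈9.67, Lab R 29/5≈5.8, Lab K 25/8≈3.12, Lab G 30/14≈2.14, Lab D 28/16≈1.75.
Lab B: take in full, 6 k$ for value 58 ; 41 left.
Lab R: take in full, 5 k$ for value 29 ; 36 left.
Take all of Lab K (8 k$, value 25) ; 28 k$ left.
Lab G: take in full, 14 k$ for value 30 ; 14 left.
Fill the last 14 k$ with part of Lab D: 14/16 of it earns 24.5.
Total value = 166.5.

166.5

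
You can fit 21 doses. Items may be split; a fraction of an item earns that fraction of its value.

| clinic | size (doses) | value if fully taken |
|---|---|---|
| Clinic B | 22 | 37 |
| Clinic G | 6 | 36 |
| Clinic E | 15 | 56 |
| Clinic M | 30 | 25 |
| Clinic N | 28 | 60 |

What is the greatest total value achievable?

Rank by value-to-size ratio: Clinic G 36/6≈6, Clinic E 56/15≈3.73, Clinic N 60/28≈2.14, Clinic B 37/22≈1.68, Clinic M 25/30≈0.833.
All 6 doses of Clinic G fit (value 36) ; 15 remain.
All 15 doses of Clinic E fit (value 56) ; 0 remain.
Total value = 92.

92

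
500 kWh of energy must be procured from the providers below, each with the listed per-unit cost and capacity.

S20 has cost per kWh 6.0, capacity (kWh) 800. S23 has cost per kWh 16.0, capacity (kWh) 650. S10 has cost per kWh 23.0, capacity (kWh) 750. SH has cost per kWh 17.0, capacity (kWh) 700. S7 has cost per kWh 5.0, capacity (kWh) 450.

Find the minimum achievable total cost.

Cheapest first:
S7 (5.0): use full 450 → 50 kWh to go.
S20 at 6.0: take 50 of its 800 → requirement met.
S23, SH, S10: unused.
Cost = 450×5.0 + 50×6.0 = 2550.

2550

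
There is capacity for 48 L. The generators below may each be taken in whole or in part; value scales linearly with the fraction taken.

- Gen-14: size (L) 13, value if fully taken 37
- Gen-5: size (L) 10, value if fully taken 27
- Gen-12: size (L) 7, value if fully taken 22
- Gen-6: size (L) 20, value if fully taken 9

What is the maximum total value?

Sort by value density: Gen-12 22/7≈3.14, Gen-14 37/13≈2.85, Gen-5 27/10≈2.7, Gen-6 9/20≈0.45.
Take all of Gen-12 (7 L, value 22) → 41 L left.
All 13 L of Gen-14 fit (value 37) → 28 remain.
Take all of Gen-5 (10 L, value 27) → 18 L left.
18 L left: a 18/20 share of Gen-6 gives 9×18/20 = 8.1.
Total value = 94.1.

94.1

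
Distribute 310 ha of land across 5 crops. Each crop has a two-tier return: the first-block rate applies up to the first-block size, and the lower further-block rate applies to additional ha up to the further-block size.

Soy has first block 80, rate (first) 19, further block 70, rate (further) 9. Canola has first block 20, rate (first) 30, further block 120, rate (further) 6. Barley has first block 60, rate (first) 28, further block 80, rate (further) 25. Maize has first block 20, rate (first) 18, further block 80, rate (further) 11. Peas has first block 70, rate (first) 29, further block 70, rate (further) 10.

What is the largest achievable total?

7830

Treat each block as its own option and order by rate: Canola/T1 30 > Peas/T1 29 > Barley/T1 28 > Barley/T2 25 > Soy/T1 19 > Maize/T1 18 > Maize/T2 11 > Peas/T2 10 > Soy/T2 9 > Canola/T2 6.
Fill Canola T1 block (20 at 30) ; 290 left.
Peas T1 at 29: fill all 70 ; 220 left.
Fill Barley T1 block (60 at 28) ; 160 left.
Barley/T2 (25): +80 ; 80 left.
Soy T1 at 19: fill all 80 ; 0 left.
Total = 30×20 + 29×70 + 28×60 + 25×80 + 19×80 = 7830.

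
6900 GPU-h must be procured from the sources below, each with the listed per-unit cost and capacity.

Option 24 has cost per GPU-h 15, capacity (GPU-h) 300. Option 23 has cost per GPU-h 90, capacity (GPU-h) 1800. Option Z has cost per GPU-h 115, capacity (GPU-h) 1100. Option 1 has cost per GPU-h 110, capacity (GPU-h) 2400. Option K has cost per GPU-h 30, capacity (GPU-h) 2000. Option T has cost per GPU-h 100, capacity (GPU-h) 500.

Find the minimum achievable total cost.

Cheapest first:
Take 300 from Option 24 at 15 — need 6600 more.
Option K at 30: take all 2000 GPU-h — 4600 still needed.
Option 23 (90): use full 1800 — 2800 GPU-h to go.
Take 500 from Option T at 100 — need 2300 more.
Option 1 at 110: take 2300 of its 2400 — requirement met.
Option Z: unused.
Cost = 300×15 + 2000×30 + 1800×90 + 500×100 + 2300×110 = 529500.

529500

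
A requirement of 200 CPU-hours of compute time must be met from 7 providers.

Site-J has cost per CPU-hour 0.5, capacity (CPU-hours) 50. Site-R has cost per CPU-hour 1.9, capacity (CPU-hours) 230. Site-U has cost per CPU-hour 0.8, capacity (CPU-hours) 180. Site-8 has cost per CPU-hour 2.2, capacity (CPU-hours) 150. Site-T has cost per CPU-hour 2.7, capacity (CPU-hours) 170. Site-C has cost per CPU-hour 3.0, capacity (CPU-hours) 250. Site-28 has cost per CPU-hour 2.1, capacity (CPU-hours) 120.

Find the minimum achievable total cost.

145

Cheapest first:
Site-J (0.5): use full 50 ; 150 CPU-hours to go.
Site-U (0.8): take the remaining 150 ; done.
Site-R, Site-28, Site-8, Site-T, Site-C: unused.
Cost = 50×0.5 + 150×0.8 = 145.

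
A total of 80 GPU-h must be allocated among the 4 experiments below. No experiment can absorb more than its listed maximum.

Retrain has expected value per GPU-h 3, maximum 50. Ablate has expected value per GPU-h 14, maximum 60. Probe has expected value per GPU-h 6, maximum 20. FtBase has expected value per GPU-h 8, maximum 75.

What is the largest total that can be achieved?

Order the experiments by expected value per GPU-h: Ablate 14 > FtBase 8 > Probe 6 > Retrain 3.
Ablate takes 60 to reach its cap of 60 — 20 left.
FtBase: +20 (room for 75) → 20. Pool exhausted.
Total = 14×60 + 8×20 = 1000.

1000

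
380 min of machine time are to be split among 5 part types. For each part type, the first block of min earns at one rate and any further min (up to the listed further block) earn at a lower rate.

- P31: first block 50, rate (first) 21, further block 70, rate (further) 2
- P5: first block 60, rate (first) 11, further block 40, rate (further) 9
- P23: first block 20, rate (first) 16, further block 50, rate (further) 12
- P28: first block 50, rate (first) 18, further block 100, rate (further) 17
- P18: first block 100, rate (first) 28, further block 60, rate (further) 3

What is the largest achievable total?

Order all 10 blocks by rate: P18/first 28 > P31/first 21 > P28/first 18 > P28/second 17 > P23/first 16 > P23/second 12 > P5/first 11 > P5/second 9 > P18/second 3 > P31/second 2.
P18 first at 28: fill all 100 ; 280 left.
P31 first at 21: fill all 50 ; 230 left.
P28 first at 18: fill all 50 ; 180 left.
Fill P28 second block (100 at 17) ; 80 left.
P23/first (16): +20 ; 60 left.
P23/second (12): +50 ; 10 left.
P5/first: +10 of 60 at 11; pool empty.
Total = 28×100 + 21×50 + 18×50 + 17×100 + 16×20 + 12×50 + 11×10 = 7480.

7480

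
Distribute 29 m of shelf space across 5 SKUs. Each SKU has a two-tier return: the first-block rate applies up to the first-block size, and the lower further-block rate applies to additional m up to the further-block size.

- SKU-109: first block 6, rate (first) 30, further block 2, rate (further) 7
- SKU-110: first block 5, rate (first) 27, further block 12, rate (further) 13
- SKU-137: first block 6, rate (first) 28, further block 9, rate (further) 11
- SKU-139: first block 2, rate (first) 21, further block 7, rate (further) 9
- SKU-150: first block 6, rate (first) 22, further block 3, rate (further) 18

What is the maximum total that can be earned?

Treat each block as its own option and order by rate: SKU-109/T1 30 > SKU-137/T1 28 > SKU-110/T1 27 > SKU-150/T1 22 > SKU-139/T1 21 > SKU-150/T2 18 > SKU-110/T2 13 > SKU-137/T2 11 > SKU-139/T2 9 > SKU-109/T2 7.
Fill SKU-109 T1 block (6 at 30) ; 23 left.
SKU-137/T1 (28): +6 ; 17 left.
Fill SKU-110 T1 block (5 at 27) ; 12 left.
SKU-150 T1 at 22: fill all 6 ; 6 left.
Fill SKU-139 T1 block (2 at 21) ; 4 left.
Fill SKU-150 T2 block (3 at 18) ; 1 left.
1 remain; put them into SKU-110 T2 at 13.
Total = 30×6 + 28×6 + 27×5 + 22×6 + 21×2 + 18×3 + 13×1 = 724.

724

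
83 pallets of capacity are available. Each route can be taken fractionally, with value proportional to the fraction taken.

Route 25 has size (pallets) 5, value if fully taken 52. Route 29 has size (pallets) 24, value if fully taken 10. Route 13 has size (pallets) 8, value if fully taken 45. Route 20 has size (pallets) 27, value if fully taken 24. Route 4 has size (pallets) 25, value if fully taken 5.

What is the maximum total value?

134.8

Rank by value-to-size ratio: Route 25 52/5≈10.4, Route 13 45/8≈5.62, Route 20 24/27≈0.889, Route 29 10/24≈0.417, Route 4 5/25≈0.2.
Route 25: take in full, 5 pallets for value 52 ; 78 left.
Route 13: take in full, 8 pallets for value 45 ; 70 left.
All 27 pallets of Route 20 fit (value 24) ; 43 remain.
Take all of Route 29 (24 pallets, value 10) ; 19 pallets left.
19 pallets left: a 19/25 share of Route 4 gives 5×19/25 = 3.8.
Total value = 134.8.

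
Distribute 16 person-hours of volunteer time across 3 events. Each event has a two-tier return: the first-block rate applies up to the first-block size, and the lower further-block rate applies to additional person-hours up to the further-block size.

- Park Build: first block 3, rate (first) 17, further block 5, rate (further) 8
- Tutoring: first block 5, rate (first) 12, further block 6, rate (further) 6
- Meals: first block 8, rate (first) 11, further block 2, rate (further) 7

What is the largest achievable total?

Treat each block as its own option and order by rate: Park Build/tier1 17 > Tutoring/tier1 12 > Meals/tier1 11 > Park Build/tier2 8 > Meals/tier2 7 > Tutoring/tier2 6.
Park Build/tier1 (17): +3 → 13 left.
Fill Tutoring tier1 block (5 at 12) → 8 left.
Meals/tier1 (11): +8 → 0 left.
Total = 17×3 + 12×5 + 11×8 = 199.

199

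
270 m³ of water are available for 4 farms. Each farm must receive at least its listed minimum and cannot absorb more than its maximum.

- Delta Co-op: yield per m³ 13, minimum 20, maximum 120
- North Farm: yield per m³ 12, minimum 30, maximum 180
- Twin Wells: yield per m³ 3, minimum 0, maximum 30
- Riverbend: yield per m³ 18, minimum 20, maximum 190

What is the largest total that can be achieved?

4430

Meeting every minimum uses 20+30+0+20 = 70 m³, leaving 200.
Rank by yield per m³: Riverbend 18 > Delta Co-op 13 > North Farm 12 > Twin Wells 3.
Give Riverbend 170 more to hit its cap of 190 — 30 left.
Delta Co-op: +30 (room for 100) → 50. Pool exhausted.
Total = 13×50 + 12×30 + 18×190 = 4430.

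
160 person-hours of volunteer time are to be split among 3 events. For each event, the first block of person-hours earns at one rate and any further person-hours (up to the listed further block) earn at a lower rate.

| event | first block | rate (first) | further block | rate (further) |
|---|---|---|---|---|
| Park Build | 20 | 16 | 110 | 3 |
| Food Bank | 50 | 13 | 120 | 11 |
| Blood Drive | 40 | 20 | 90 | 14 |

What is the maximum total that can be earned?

2510

Rank every tier by rate: Blood Drive/first 20 > Park Build/first 16 > Blood Drive/second 14 > Food Bank/first 13 > Food Bank/second 11 > Park Build/second 3.
Fill Blood Drive first block (40 at 20) ; 120 left.
Park Build/first (16): +20 ; 100 left.
Blood Drive second at 14: fill all 90 ; 10 left.
Food Bank first at 13: only 10 left, fill 10.
Total = 20×40 + 16×20 + 14×90 + 13×10 = 2510.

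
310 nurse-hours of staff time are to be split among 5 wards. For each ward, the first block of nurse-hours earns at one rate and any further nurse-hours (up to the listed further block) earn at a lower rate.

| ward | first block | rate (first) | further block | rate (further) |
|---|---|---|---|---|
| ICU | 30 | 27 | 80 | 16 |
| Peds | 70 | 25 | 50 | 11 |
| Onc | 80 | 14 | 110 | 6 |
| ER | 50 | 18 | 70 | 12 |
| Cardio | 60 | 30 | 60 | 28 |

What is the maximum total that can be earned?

7580

Rank every tier by rate: Cardio/T1 30 > Cardio/T2 28 > ICU/T1 27 > Peds/T1 25 > ER/T1 18 > ICU/T2 16 > Onc/T1 14 > ER/T2 12 > Peds/T2 11 > Onc/T2 6.
Cardio T1 at 30: fill all 60 ; 250 left.
Fill Cardio T2 block (60 at 28) ; 190 left.
ICU/T1 (27): +30 ; 160 left.
Peds/T1 (25): +70 ; 90 left.
ER T1 at 18: fill all 50 ; 40 left.
ICU/T2: +40 of 80 at 16; pool empty.
Total = 30×60 + 28×60 + 27×30 + 25×70 + 18×50 + 16×40 = 7580.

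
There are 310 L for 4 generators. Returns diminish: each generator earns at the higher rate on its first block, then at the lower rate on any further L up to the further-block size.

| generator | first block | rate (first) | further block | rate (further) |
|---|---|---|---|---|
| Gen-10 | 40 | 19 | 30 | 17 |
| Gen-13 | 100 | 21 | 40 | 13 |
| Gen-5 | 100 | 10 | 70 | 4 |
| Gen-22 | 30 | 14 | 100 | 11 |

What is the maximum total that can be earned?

5080

Rank every tier by rate: Gen-13/tier1 21 > Gen-10/tier1 19 > Gen-10/tier2 17 > Gen-22/tier1 14 > Gen-13/tier2 13 > Gen-22/tier2 11 > Gen-5/tier1 10 > Gen-5/tier2 4.
Fill Gen-13 tier1 block (100 at 21) ; 210 left.
Gen-10/tier1 (19): +40 ; 170 left.
Gen-10 tier2 at 17: fill all 30 ; 140 left.
Gen-22/tier1 (14): +30 ; 110 left.
Gen-13/tier2 (13): +40 ; 70 left.
Gen-22/tier2: +70 of 100 at 11; pool empty.
Total = 21×100 + 19×40 + 17×30 + 14×30 + 13×40 + 11×70 = 5080.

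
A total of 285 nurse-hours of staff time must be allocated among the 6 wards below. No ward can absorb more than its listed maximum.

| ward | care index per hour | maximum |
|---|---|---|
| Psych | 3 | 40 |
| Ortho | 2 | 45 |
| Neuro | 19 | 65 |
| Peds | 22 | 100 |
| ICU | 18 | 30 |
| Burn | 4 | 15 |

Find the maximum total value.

Rank by care index per hour: Peds 22 > Neuro 19 > ICU 18 > Burn 4 > Psych 3 > Ortho 2.
Give Peds 100 to hit its cap of 100 → 185 left.
Neuro takes 65 to reach its cap of 65 → 120 left.
Give ICU 30 to hit its cap of 30 → 90 left.
Burn: +15 to 15 (cap) → 75 left.
Give Psych 40 to hit its cap of 40 → 35 left.
Ortho: +35 (room for 45) → 35. Pool exhausted.
Total = 3×40 + 2×35 + 19×65 + 22×100 + 18×30 + 4×15 = 4225.

4225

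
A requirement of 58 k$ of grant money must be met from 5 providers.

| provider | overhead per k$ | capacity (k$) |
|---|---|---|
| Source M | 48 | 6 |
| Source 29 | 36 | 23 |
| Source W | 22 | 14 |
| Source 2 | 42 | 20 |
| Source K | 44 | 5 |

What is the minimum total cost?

Fill from the cheapest provider first.
Take 14 from Source W at 22 — need 44 more.
Source 29 (36): use full 23 — 21 k$ to go.
Source 2 at 42: take all 20 k$ — 1 still needed.
Take 1 from Source K at 44 to finish.
Source M: unused.
Cost = 14×22 + 23×36 + 20×42 + 1×44 = 2020.

2020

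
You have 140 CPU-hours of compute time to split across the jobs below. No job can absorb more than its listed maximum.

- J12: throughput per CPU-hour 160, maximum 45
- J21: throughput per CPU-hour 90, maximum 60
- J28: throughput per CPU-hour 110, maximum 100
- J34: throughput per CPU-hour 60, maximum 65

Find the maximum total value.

Rank by throughput per CPU-hour: J12 160 > J28 110 > J21 90 > J34 60.
J12: +45 to 45 (cap) → 95 left.
J28 has room for 100 but only 95 remain, so it gets 95.
Total = 160×45 + 110×95 = 17650.

17650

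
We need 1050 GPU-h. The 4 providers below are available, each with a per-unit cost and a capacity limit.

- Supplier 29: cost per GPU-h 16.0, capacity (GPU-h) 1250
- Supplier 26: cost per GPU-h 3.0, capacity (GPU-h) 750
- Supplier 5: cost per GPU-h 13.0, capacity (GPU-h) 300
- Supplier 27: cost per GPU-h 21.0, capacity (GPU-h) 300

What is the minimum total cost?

Fill from the cheapest provider first.
Supplier 26 (3.0): use full 750 — 300 GPU-h to go.
Supplier 5 at 13.0: take all 300 GPU-h — 0 still needed.
Supplier 29, Supplier 27: unused.
Cost = 750×3.0 + 300×13.0 = 6150.

6150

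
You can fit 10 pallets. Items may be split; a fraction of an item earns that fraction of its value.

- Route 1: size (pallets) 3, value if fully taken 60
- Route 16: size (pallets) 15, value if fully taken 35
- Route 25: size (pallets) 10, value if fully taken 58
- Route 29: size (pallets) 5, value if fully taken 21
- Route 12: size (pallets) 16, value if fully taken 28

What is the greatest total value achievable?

Best value per unit of size first: Route 1 60/3≈20, Route 25 58/10≈5.8, Route 29 21/5≈4.2, Route 16 35/15≈2.33, Route 12 28/16≈1.75.
Take all of Route 1 (3 pallets, value 60) — 7 pallets left.
Only 7 pallets remain; take 7/10 of Route 25 for value 58×7/10 = 40.6.
Total value = 100.6.

100.6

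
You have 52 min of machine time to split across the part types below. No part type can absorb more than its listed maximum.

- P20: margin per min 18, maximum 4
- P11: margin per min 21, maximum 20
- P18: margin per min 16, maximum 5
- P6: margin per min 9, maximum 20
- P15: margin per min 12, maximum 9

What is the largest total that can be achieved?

Highest margin per min first: P11 21 > P20 18 > P18 16 > P15 12 > P6 9.
P11: +20 to 20 (cap) ; 32 left.
P20 takes 4 to reach its cap of 4 ; 28 left.
P18: +5 to 5 (cap) ; 23 left.
P15 takes 9 to reach its cap of 9 ; 14 left.
Only 14 left; P6 takes them to reach 14.
Total = 18×4 + 21×20 + 16×5 + 9×14 + 12×9 = 806.

806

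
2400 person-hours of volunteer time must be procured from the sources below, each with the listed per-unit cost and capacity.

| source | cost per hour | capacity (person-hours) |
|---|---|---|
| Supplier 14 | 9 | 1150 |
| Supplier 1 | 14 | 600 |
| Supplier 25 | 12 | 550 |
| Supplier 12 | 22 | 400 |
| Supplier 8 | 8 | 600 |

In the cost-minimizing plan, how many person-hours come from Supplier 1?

Fill from the cheapest source first.
Take 600 from Supplier 8 at 8 → need 1800 more.
Supplier 14 at 9: take all 1150 person-hours → 650 still needed.
Supplier 25 (12): use full 550 → 100 person-hours to go.
Supplier 1 at 14: take 100 of its 600 → requirement met.
Supplier 12: unused.

100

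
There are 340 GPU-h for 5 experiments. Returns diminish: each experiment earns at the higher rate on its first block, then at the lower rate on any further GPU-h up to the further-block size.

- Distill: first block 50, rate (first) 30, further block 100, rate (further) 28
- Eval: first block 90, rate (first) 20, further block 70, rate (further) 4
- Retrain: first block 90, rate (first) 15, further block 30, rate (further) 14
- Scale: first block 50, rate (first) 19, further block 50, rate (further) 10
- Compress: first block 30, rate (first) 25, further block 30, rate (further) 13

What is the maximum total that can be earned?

8100

Rank every tier by rate: Distill/tier1 30 > Distill/tier2 28 > Compress/tier1 25 > Eval/tier1 20 > Scale/tier1 19 > Retrain/tier1 15 > Retrain/tier2 14 > Compress/tier2 13 > Scale/tier2 10 > Eval/tier2 4.
Distill/tier1 (30): +50 ; 290 left.
Distill tier2 at 28: fill all 100 ; 190 left.
Compress tier1 at 25: fill all 30 ; 160 left.
Eval tier1 at 20: fill all 90 ; 70 left.
Scale/tier1 (19): +50 ; 20 left.
Retrain tier1 at 15: only 20 left, fill 20.
Total = 30×50 + 28×100 + 25×30 + 20×90 + 19×50 + 15×20 = 8100.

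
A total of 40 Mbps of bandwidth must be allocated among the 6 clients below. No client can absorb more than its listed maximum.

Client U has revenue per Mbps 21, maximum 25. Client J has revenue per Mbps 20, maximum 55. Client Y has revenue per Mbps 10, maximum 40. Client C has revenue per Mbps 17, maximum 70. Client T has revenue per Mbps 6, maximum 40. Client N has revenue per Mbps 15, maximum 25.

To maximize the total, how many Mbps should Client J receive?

Order the clients by revenue per Mbps: Client U 21 > Client J 20 > Client C 17 > Client N 15 > Client Y 10 > Client T 6.
Client U takes 25 to reach its cap of 25 — 15 left.
Client J: +15 (room for 55) → 15. Pool exhausted.

15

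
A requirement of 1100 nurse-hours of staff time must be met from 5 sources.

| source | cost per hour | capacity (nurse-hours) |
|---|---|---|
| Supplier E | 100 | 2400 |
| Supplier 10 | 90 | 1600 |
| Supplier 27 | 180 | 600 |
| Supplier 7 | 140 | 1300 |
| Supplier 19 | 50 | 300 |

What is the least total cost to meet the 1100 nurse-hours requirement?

Fill from the cheapest source first.
Supplier 19 at 50: take all 300 nurse-hours — 800 still needed.
Take 800 from Supplier 10 at 90 to finish.
Supplier E, Supplier 7, Supplier 27: unused.
Cost = 300×50 + 800×90 = 87000.

87000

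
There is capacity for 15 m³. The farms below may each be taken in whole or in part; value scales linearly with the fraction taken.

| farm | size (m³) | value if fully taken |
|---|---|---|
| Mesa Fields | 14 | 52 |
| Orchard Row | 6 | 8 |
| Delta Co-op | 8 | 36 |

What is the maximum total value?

62

Rank by value-to-size ratio: Delta Co-op 36/8≈4.5, Mesa Fields 52/14≈3.71, Orchard Row 8/6≈1.33.
Delta Co-op: take in full, 8 m³ for value 36 ; 7 left.
7 m³ left: a 7/14 share of Mesa Fields gives 52×7/14 = 26.
Total value = 62.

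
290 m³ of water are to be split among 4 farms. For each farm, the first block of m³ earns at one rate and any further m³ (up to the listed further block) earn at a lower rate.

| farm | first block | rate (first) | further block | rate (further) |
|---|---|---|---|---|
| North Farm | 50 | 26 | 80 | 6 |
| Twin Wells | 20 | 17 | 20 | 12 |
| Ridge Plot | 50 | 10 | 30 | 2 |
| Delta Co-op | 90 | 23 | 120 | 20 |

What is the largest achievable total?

Treat each block as its own option and order by rate: North Farm/T1 26 > Delta Co-op/T1 23 > Delta Co-op/T2 20 > Twin Wells/T1 17 > Twin Wells/T2 12 > Ridge Plot/T1 10 > North Farm/T2 6 > Ridge Plot/T2 2.
North Farm/T1 (26): +50 — 240 left.
Delta Co-op T1 at 23: fill all 90 — 150 left.
Delta Co-op T2 at 20: fill all 120 — 30 left.
Twin Wells T1 at 17: fill all 20 — 10 left.
Twin Wells/T2: +10 of 20 at 12; pool empty.
Total = 26×50 + 23×90 + 20×120 + 17×20 + 12×10 = 6230.

6230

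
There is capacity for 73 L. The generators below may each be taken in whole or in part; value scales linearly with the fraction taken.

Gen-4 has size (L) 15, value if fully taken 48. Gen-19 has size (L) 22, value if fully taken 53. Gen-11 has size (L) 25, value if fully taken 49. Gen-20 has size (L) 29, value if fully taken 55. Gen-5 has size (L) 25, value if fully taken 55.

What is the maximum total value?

Sort by value density: Gen-4 48/15≈3.2, Gen-19 53/22≈2.41, Gen-5 55/25≈2.2, Gen-11 49/25≈1.96, Gen-20 55/29≈1.9.
Take all of Gen-4 (15 L, value 48) ; 58 L left.
All 22 L of Gen-19 fit (value 53) ; 36 remain.
Take all of Gen-5 (25 L, value 55) ; 11 L left.
11 L left: a 11/25 share of Gen-11 gives 49×11/25 = 21.56.
Total value = 177.56.

177.56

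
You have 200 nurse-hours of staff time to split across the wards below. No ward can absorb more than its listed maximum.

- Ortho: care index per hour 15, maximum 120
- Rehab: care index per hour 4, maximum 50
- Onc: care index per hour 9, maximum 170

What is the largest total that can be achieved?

2520

Order the wards by care index per hour: Ortho 15 > Onc 9 > Rehab 4.
Ortho: +120 to 120 (cap) ; 80 left.
Only 80 left; Onc takes them to reach 80.
Total = 15×120 + 9×80 = 2520.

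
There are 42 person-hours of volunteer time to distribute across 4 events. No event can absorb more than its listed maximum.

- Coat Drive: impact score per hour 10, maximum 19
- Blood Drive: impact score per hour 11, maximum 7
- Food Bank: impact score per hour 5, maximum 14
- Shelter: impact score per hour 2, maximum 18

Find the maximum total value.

341

Highest impact score per hour first: Blood Drive 11 > Coat Drive 10 > Food Bank 5 > Shelter 2.
Blood Drive: +7 to 7 (cap) ; 35 left.
Coat Drive: +19 to 19 (cap) ; 16 left.
Give Food Bank 14 to hit its cap of 14 ; 2 left.
Shelter has room for 18 but only 2 remain, so it gets 2.
Total = 10×19 + 11×7 + 5×14 + 2×2 = 341.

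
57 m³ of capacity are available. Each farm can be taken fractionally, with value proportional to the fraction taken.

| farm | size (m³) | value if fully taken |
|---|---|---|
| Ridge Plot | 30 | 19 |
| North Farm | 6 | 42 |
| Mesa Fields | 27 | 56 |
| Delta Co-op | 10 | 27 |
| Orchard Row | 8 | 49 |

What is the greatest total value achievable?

177.8

Rank by value-to-size ratio: North Farm 42/6≈7, Orchard Row 49/8≈6.12, Delta Co-op 27/10≈2.7, Mesa Fields 56/27≈2.07, Ridge Plot 19/30≈0.633.
All 6 m³ of North Farm fit (value 42) ; 51 remain.
Take all of Orchard Row (8 m³, value 49) ; 43 m³ left.
Delta Co-op: take in full, 10 m³ for value 27 ; 33 left.
Take all of Mesa Fields (27 m³, value 56) ; 6 m³ left.
6 m³ left: a 6/30 share of Ridge Plot gives 19×6/30 = 3.8.
Total value = 177.8.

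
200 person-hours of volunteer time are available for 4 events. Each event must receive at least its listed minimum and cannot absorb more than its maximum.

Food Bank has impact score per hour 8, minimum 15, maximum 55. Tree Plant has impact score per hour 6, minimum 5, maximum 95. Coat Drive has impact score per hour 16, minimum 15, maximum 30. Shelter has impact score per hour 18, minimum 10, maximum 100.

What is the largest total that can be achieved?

2810

Meeting every minimum uses 15+5+15+10 = 45 person-hours, leaving 155.
Highest impact score per hour first: Shelter 18 > Coat Drive 16 > Food Bank 8 > Tree Plant 6.
Shelter: +90 to 100 (cap) ; 65 left.
Coat Drive: +15 to 30 (cap) ; 50 left.
Give Food Bank 40 more to hit its cap of 55 ; 10 left.
Tree Plant has room for 90 more but only 10 remain, so it gets 15.
Total = 8×55 + 6×15 + 16×30 + 18×100 = 2810.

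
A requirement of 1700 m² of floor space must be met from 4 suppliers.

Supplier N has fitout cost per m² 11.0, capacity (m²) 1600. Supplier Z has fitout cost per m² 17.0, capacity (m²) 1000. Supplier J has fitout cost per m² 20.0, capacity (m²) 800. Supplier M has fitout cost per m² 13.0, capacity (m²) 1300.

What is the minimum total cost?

Use suppliers in increasing cost order.
Take 1600 from Supplier N at 11.0 — need 100 more.
Take 100 from Supplier M at 13.0 to finish.
Supplier Z, Supplier J: unused.
Cost = 1600×11.0 + 100×13.0 = 18900.

18900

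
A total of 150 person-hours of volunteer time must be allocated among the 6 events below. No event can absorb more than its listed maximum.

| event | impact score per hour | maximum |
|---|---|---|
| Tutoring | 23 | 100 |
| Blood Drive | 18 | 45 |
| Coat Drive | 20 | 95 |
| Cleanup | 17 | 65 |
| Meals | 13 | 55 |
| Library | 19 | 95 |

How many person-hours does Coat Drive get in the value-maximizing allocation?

Rank by impact score per hour: Tutoring 23 > Coat Drive 20 > Library 19 > Blood Drive 18 > Cleanup 17 > Meals 13.
Give Tutoring 100 to hit its cap of 100 ; 50 left.
Only 50 left; Coat Drive takes them to reach 50.

50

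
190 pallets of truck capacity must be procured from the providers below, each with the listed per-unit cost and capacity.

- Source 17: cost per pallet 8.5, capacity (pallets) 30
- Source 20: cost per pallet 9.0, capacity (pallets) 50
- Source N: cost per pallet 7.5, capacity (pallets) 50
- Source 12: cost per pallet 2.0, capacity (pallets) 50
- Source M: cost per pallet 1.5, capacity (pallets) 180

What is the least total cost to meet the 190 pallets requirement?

290

Fill from the cheapest provider first.
Source M (1.5): use full 180 — 10 pallets to go.
Source 12 at 2.0: take 10 of its 50 — requirement met.
Source N, Source 17, Source 20: unused.
Cost = 180×1.5 + 10×2.0 = 290.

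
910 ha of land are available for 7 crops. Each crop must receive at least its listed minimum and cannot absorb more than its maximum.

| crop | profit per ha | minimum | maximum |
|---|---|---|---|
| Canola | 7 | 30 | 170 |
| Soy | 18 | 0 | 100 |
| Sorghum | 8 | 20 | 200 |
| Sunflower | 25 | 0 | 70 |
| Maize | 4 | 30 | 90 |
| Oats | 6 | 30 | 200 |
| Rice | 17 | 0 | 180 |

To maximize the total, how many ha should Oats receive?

160

Meeting every minimum uses 30+0+20+0+30+30+0 = 110 ha, leaving 800.
Highest profit per ha first: Sunflower 25 > Soy 18 > Rice 17 > Sorghum 8 > Canola 7 > Oats 6 > Maize 4.
Give Sunflower 70 more to hit its cap of 70 ; 730 left.
Soy takes 100 more to reach its cap of 100 ; 630 left.
Give Rice 180 more to hit its cap of 180 ; 450 left.
Give Sorghum 180 more to hit its cap of 200 ; 270 left.
Canola: +140 to 170 (cap) ; 130 left.
Only 130 left; Oats takes them to reach 160.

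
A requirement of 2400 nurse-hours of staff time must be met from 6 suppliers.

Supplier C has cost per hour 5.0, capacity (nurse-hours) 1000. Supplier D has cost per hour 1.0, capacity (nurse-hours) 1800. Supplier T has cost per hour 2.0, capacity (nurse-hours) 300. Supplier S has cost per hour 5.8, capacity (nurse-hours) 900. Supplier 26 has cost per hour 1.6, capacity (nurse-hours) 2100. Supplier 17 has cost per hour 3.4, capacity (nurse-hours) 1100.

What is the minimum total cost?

Fill from the cheapest supplier first.
Supplier D (1.0): use full 1800 → 600 nurse-hours to go.
Supplier 26 at 1.6: take 600 of its 2100 → requirement met.
Supplier T, Supplier 17, Supplier C, Supplier S: unused.
Cost = 1800×1.0 + 600×1.6 = 2760.

2760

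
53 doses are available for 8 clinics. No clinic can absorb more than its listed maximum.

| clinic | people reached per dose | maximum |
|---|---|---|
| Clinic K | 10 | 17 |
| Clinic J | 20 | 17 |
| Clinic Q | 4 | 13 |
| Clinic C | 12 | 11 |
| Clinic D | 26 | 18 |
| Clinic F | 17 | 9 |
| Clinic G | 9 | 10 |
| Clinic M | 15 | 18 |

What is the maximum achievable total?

Order the clinics by people reached per dose: Clinic D 26 > Clinic J 20 > Clinic F 17 > Clinic M 15 > Clinic C 12 > Clinic K 10 > Clinic G 9 > Clinic Q 4.
Give Clinic D 18 to hit its cap of 18 — 35 left.
Clinic J takes 17 to reach its cap of 17 — 18 left.
Clinic F: +9 to 9 (cap) — 9 left.
Clinic M has room for 18 but only 9 remain, so it gets 9.
Total = 20×17 + 26×18 + 17×9 + 15×9 = 1096.

1096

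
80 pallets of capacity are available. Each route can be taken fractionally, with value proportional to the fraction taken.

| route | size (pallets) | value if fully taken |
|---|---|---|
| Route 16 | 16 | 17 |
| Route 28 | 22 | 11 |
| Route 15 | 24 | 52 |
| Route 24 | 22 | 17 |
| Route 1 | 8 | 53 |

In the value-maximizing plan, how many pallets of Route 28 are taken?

Best value per unit of size first: Route 1 53/8≈6.62, Route 15 52/24≈2.17, Route 16 17/16≈1.06, Route 24 17/22≈0.773, Route 28 11/22≈0.5.
Route 1: take in full, 8 pallets for value 53 → 72 left.
Route 15: take in full, 24 pallets for value 52 → 48 left.
Route 16: take in full, 16 pallets for value 17 → 32 left.
Take all of Route 24 (22 pallets, value 17) → 10 pallets left.
Fill the last 10 pallets with part of Route 28: 10/22 of it earns 5.

10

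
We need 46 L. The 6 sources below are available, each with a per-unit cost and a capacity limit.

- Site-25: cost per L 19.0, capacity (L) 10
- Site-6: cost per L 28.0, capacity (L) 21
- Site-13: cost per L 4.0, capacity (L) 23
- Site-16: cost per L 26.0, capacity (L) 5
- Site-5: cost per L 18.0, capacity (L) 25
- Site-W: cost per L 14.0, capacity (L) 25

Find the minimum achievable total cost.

Cheapest first:
Site-13 (4.0): use full 23 ; 23 L to go.
Take 23 from Site-W at 14.0 to finish.
Site-5, Site-25, Site-16, Site-6: unused.
Cost = 23×4.0 + 23×14.0 = 414.

414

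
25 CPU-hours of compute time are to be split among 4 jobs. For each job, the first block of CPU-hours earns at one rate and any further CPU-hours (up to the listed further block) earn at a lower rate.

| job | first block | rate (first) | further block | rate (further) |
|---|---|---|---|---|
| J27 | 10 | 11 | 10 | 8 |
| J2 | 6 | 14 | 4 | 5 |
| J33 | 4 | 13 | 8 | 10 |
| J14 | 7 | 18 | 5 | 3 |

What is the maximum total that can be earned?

Rank every tier by rate: J14/tier1 18 > J2/tier1 14 > J33/tier1 13 > J27/tier1 11 > J33/tier2 10 > J27/tier2 8 > J2/tier2 5 > J14/tier2 3.
J14/tier1 (18): +7 → 18 left.
Fill J2 tier1 block (6 at 14) → 12 left.
J33 tier1 at 13: fill all 4 → 8 left.
8 remain; put them into J27 tier1 at 11.
Total = 18×7 + 14×6 + 13×4 + 11×8 = 350.

350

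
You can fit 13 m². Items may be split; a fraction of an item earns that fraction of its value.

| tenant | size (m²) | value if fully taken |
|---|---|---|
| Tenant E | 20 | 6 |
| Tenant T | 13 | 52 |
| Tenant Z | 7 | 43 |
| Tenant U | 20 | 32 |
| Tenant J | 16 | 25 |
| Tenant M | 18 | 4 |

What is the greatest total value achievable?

67

Rank by value-to-size ratio: Tenant Z 43/7≈6.14, Tenant T 52/13≈4, Tenant U 32/20≈1.6, Tenant J 25/16≈1.56, Tenant E 6/20≈0.3, Tenant M 4/18≈0.222.
All 7 m² of Tenant Z fit (value 43) — 6 remain.
6 m² left: a 6/13 share of Tenant T gives 52×6/13 = 24.
Total value = 67.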